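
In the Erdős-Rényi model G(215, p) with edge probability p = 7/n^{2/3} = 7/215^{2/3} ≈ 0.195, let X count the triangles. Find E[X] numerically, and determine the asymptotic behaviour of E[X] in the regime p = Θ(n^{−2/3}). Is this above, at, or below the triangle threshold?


Number of potential triangles: C(215, 3) = 1633355.
Each occurs with probability p³ ≈ (0.195)³ ≈ 7.420227e-03.
By linearity: E[X] = C(215, 3)·p³ ≈ 1633355 · 7.420227e-03 ≈ 12119.8651.
Since α = 2/3 < 1, p = c/n^{2/3} ≫ 1/n is above the triangle threshold p ~ 1/n. Asymptotically E[X] ~ (c³/6)·n^{3(1−α)} = (7³/6)·n^{1} → ∞; triangles are abundant w.h.p.

E[X] ≈ 12119.8651; in regime p = Θ(1/n^{2/3}) E[X] diverges (above the triangle threshold p ~ 1/n).


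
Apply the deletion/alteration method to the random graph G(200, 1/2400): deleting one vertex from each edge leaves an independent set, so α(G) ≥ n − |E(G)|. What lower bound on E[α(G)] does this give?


E[|E(G)|] = C(200, 2)·p = 19900 · (1/2400) = 199/24.
E[α(G)] ≥ n − E[|E(G)|] = 200 − 199/24 = 4601/24.
Numerically: ≈ 191.708333.
(This is only a lower bound; the true E[α(G)] may be larger.)

E[α(G)] ≥ 4601/24 ≈ 191.708333.


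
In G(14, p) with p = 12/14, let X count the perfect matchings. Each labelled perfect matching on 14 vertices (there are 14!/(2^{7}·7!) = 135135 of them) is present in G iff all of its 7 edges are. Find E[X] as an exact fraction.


K_14 has 14!/(2^{7}·7!) = 135135 labelled perfect matchings.
For each such perfect matching H, let X_H = 1 if all 7 edges of H are present in G. Then P[X_H = 1] = p^{7} = (6/7)^{7} = 279936/823543.
By linearity: E[X] = Σ_H E[X_H] = 135135 · p^{7} = 135135 · 279936/823543 = 5404164480/117649.
Numerically: E[X] ≈ 4.593e+04.

E[X] = 135135 · (6/7)^{7} = 5404164480/117649 ≈ 4.593e+04.


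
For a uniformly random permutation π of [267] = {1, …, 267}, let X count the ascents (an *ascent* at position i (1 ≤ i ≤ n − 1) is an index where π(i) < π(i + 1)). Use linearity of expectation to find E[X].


Write X = Σ X_I over i = 1, …, 266, with X_I the indicator of one ascent.
There are 266 indicators.
For each fixed i, the pair (π(i), π(i+1)) is a uniformly random ordered pair of distinct values from {1, …, 267}; by symmetry P[π(i) < π(i+1)] = 1/2.
By linearity: E[X] = 266 · (1/2) = (267 − 1) · (1/2) = 133 ≈ 133.000000.

E[X] = 133 = 133.000000.


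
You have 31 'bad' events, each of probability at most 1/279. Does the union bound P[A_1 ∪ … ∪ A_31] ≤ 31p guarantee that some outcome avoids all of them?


Union bound: P[∪_{i=1}^{31} A_i] ≤ Σ_i P[A_i] ≤ 31·p = 31·(1/279) = 1/9.
Numerically: 1/9 ≈ 0.1111111.
Is 1/9 < 1? YES.
Since P[∪ A_i] ≤ 1/9 < 1, the complement has P[∩ A_i^c] ≥ 1 − 1/9 = 8/9 > 0, so some outcome avoids every A_i.

31·p = 1/9 ≈ 0.1111111; existence CERTIFIED by the union bound.


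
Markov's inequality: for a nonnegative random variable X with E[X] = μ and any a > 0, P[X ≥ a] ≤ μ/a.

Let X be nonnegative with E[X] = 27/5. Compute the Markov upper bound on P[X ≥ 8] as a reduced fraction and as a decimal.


μ = E[X] = 27/5, a = 8.
Markov: P[X ≥ 8] ≤ μ/a = (27/5)/8 = 27/40.
Numerically: ≈ 0.67500.
(Since a = 8 > μ = 5.40000, the bound 27/40 is < 1 and informative.)

P[X ≥ 8] ≤ 27/40 ≈ 0.67500.


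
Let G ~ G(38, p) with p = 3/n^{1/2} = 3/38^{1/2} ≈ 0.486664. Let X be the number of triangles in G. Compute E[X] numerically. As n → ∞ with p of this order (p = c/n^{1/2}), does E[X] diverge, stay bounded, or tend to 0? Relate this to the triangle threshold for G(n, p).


Number of potential triangles: C(38, 3) = 8436.
Each occurs with probability p³ ≈ (0.486664)³ ≈ 1.15262589e-01.
By linearity: E[X] = C(38, 3)·p³ ≈ 8436 · 1.15262589e-01 ≈ 972.355198.
Since α = 1/2 < 1, p = c/n^{1/2} ≫ 1/n is above the triangle threshold p ~ 1/n. Asymptotically E[X] ~ (c³/6)·n^{3(1−α)} = (3³/6)·n^{1.5} → ∞; triangles are abundant w.h.p.

E[X] ≈ 972.355198; in regime p = Θ(1/n^{1/2}) E[X] diverges (above the triangle threshold p ~ 1/n).


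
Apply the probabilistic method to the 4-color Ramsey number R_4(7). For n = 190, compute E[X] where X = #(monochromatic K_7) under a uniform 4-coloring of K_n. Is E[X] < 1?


E[X] = C(190, 7) · 4^{1 − 21} = 1585940245560 · 4^{−20} = 1585940245560/1099511627776.
As a reduced fraction: E[X] = 198242530695/137438953472 ≈ 1.4424043.
Is E[X] < 1? NO.
Since E[X] ≥ 1, the first-moment bound is inconclusive at n = 190; it does NOT by itself certify R_4(7) > 190.

E[X] = 198242530695/137438953472 ≈ 1.4424043; E[X] ≥ 1; first-moment method inconclusive here.


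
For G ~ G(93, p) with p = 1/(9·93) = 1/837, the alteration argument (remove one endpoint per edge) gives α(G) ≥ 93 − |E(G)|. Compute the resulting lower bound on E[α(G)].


E[|E(G)|] = C(93, 2)·p = 4278 · (1/837) = 46/9.
E[α(G)] ≥ n − E[|E(G)|] = 93 − 46/9 = 791/9.
Numerically: ≈ 87.88889.
(This is only a lower bound; the true E[α(G)] may be larger.)

E[α(G)] ≥ 791/9 ≈ 87.88889.


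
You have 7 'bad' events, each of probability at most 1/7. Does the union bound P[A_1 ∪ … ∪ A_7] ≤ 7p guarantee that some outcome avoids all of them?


Union bound: P[∪_{i=1}^{7} A_i] ≤ Σ_i P[A_i] ≤ 7·p = 7·(1/7) = 1.
Numerically: 1 ≈ 1.00000.
Is 1 < 1? NO.
Since the bound 1 is ≥ 1, the union bound is uninformative here; it does NOT by itself certify existence.

7·p = 1 ≈ 1.00000; existence NOT certified by the union bound.


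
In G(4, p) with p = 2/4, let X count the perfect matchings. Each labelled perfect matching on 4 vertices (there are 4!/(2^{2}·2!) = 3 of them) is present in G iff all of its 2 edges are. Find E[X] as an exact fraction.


K_4 has 4!/(2^{2}·2!) = 3 labelled perfect matchings.
For each such perfect matching H, let X_H = 1 if all 2 edges of H are present in G. Then P[X_H = 1] = p^{2} = (1/2)^{2} = 1/4.
By linearity: E[X] = Σ_H E[X_H] = 3 · p^{2} = 3 · 1/4 = 3/4.
Numerically: E[X] ≈ 0.75.

E[X] = 3 · (1/2)^{2} = 3/4 ≈ 0.75.


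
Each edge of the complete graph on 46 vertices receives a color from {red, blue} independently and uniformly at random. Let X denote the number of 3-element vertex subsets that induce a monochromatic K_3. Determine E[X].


Let X = Σ_S X_S over the C(46, 3) = 15180 subsets S of size 3, where X_S = 1 if the K_3 on S is monochromatic.
For a fixed S, the K_3 on S has C(3, 2) = 3 edges. P[all 3 edges red] = (1/2)^3, and likewise for blue, so P[monochromatic] = 2·(1/2)^3 = 2^{1 − 3} = 1/4.
By linearity: E[X] = C(46, 3) · 2^{1 − 3} = 15180 · 1/4 = 3795.
Numerically: E[X] ≈ 3795.00000.

E[X] = C(46,3)·2^(1−C(3,2)) = 3795 ≈ 3795.00000.


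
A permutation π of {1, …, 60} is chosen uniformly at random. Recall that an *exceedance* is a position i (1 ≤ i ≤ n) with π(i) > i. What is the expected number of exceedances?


Write X = Σ_{i=1}^{60} X_i, where X_i = 1_{π(i) > i}.
For each fixed i, π(i) is uniform over {1, …, 60} (marginal of a uniform permutation), so P[π(i) > i] = (n − i)/n. Summing: Σ_{i=1}^{60} (n − i)/n = (0 + 1 + … + 59)/60 = 60(60 − 1)/(2·60) = (60 − 1)/2.
Hence E[X] = Σ_{i=1}^{60} (60 − i)/60 = 59/2 ≈ 29.500000.

E[X] = 59/2 = 29.500000.


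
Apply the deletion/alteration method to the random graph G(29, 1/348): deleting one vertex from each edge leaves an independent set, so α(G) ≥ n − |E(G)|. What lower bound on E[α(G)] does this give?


E[|E(G)|] = C(29, 2)·p = 406 · (1/348) = 7/6.
E[α(G)] ≥ n − E[|E(G)|] = 29 − 7/6 = 167/6.
Numerically: ≈ 27.8333.
(This is only a lower bound; the true E[α(G)] may be larger.)

E[α(G)] ≥ 167/6 ≈ 27.8333.


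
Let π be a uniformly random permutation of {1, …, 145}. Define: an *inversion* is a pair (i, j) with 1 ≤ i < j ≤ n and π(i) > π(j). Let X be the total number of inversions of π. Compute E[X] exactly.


Write X = Σ X_I over the C(145, 2) = 10440 pairs i < j, with X_I the indicator of one inversion.
There are 10440 indicators.
For each fixed pair i < j, the values π(i) and π(j) are two distinct elements of {1, …, 145} in uniformly random order; by symmetry P[π(i) > π(j)] = 1/2.
By linearity: E[X] = 10440 · (1/2) = C(145, 2) · (1/2) = 10440/2 = 5220 ≈ 5220.00000.

E[X] = 5220 = 5220.00000.


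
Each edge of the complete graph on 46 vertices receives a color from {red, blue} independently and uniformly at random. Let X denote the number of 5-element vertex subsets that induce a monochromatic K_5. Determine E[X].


Let X = Σ_S X_S over the C(46, 5) = 1370754 subsets S of size 5, where X_S = 1 if the K_5 on S is monochromatic.
For a fixed S, the K_5 on S has C(5, 2) = 10 edges. P[all 10 edges red] = (1/2)^10, and likewise for blue, so P[monochromatic] = 2·(1/2)^10 = 2^{1 − 10} = 1/512.
By linearity: E[X] = C(46, 5) · 2^{1 − 10} = 1370754 · 1/512 = 685377/256.
Numerically: E[X] ≈ 2677.253906.

E[X] = C(46,5)·2^(1−C(5,2)) = 685377/256 ≈ 2677.253906.


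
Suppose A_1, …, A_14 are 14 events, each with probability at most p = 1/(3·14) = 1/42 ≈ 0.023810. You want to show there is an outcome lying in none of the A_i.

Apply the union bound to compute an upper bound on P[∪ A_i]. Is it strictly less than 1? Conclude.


Union bound: P[∪_{i=1}^{14} A_i] ≤ Σ_i P[A_i] ≤ 14·p = 14·(1/42) = 1/3.
Numerically: 1/3 ≈ 0.333333.
Is 1/3 < 1? YES.
Since P[∪ A_i] ≤ 1/3 < 1, the complement has P[∩ A_i^c] ≥ 1 − 1/3 = 2/3 > 0, so some outcome avoids every A_i.

14·p = 1/3 ≈ 0.333333; existence CERTIFIED by the union bound.


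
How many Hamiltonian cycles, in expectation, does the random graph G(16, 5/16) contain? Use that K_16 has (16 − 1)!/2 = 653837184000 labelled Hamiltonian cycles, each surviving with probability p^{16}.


K_16 has (16 − 1)!/2 = 653837184000 labelled Hamiltonian cycles.
For each such Hamiltonian cycle H, let X_H = 1 if all 16 edges of H are present in G. Then P[X_H = 1] = p^{16} = (5/16)^{16} = 152587890625/18446744073709551616.
By linearity of expectation: E[X] = Σ_H E[X_H] = 653837184000 · p^{16} = 653837184000 · 152587890625/18446744073709551616 = 97429332733154296875/18014398509481984.
Numerically: E[X] ≈ 5.41e+03.

E[X] = 653837184000 · (5/16)^{16} = 97429332733154296875/18014398509481984 ≈ 5.41e+03.


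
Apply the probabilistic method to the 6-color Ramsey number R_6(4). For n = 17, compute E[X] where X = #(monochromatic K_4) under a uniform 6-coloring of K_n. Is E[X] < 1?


E[X] = C(17, 4) · 6^{1 − 6} = 2380 · 6^{−5} = 2380/7776.
As a reduced fraction: E[X] = 595/1944 ≈ 0.306.
Is E[X] < 1? YES.
Since E[X] < 1, there exists a 6-coloring of K_{17} with no monochromatic K_4; hence R_6(4) > 17.

E[X] = 595/1944 ≈ 0.306; E[X] < 1, so R_6(4) > 17.


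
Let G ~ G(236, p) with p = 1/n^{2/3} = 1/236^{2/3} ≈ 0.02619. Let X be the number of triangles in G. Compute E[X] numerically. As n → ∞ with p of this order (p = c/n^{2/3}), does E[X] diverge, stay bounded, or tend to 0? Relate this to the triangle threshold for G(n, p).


Number of potential triangles: C(236, 3) = 2162940.
Each occurs with probability p³ ≈ (0.02619)³ ≈ 1.795461e-05.
By linearity: E[X] = C(236, 3)·p³ ≈ 2162940 · 1.795461e-05 ≈ 38.8347.
Since α = 2/3 < 1, p = c/n^{2/3} ≫ 1/n is above the triangle threshold p ~ 1/n. Asymptotically E[X] ~ (c³/6)·n^{3(1−α)} = (1³/6)·n^{1} → ∞; triangles are abundant w.h.p.

E[X] ≈ 38.8347; in regime p = Θ(1/n^{2/3}) E[X] diverges (above the triangle threshold p ~ 1/n).


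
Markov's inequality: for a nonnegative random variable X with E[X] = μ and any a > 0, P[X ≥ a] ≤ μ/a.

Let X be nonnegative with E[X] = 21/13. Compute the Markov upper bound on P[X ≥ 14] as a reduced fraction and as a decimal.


μ = E[X] = 21/13, a = 14.
Markov: P[X ≥ 14] ≤ μ/a = (21/13)/14 = 3/26.
Numerically: ≈ 0.115385.
(Since a = 14 > μ = 1.615385, the bound 3/26 is < 1 and informative.)

P[X ≥ 14] ≤ 3/26 ≈ 0.115385.


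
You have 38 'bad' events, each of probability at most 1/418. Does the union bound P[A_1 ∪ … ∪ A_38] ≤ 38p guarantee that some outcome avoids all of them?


Union bound: P[∪_{i=1}^{38} A_i] ≤ Σ_i P[A_i] ≤ 38·p = 38·(1/418) = 1/11.
Numerically: 1/11 ≈ 0.0909091.
Is 1/11 < 1? YES.
Since P[∪ A_i] ≤ 1/11 < 1, the complement has P[∩ A_i^c] ≥ 1 − 1/11 = 10/11 > 0, so some outcome avoids every A_i.

38·p = 1/11 ≈ 0.0909091; existence CERTIFIED by the union bound.


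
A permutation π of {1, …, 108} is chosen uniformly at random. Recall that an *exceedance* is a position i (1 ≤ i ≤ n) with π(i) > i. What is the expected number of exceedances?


Write X = Σ_{i=1}^{108} X_i, where X_i = 1_{π(i) > i}.
For each fixed i, π(i) is uniform over {1, …, 108} (marginal of a uniform permutation), so P[π(i) > i] = (n − i)/n. Summing: Σ_{i=1}^{108} (n − i)/n = (0 + 1 + … + 107)/108 = 108(108 − 1)/(2·108) = (108 − 1)/2.
Hence E[X] = Σ_{i=1}^{108} (108 − i)/108 = 107/2 ≈ 53.500000.

E[X] = 107/2 = 53.500000.


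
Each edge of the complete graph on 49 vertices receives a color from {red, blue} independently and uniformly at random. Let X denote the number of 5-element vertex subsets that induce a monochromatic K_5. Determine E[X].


Let X = Σ_S X_S over the C(49, 5) = 1906884 subsets S of size 5, where X_S = 1 if the K_5 on S is monochromatic.
For a fixed S, the K_5 on S has C(5, 2) = 10 edges. P[all 10 edges red] = (1/2)^10, and likewise for blue, so P[monochromatic] = 2·(1/2)^10 = 2^{1 − 10} = 1/512.
By linearity: E[X] = C(49, 5) · 2^{1 − 10} = 1906884 · 1/512 = 476721/128.
Numerically: E[X] ≈ 3724.3828.

E[X] = C(49,5)·2^(1−C(5,2)) = 476721/128 ≈ 3724.3828.


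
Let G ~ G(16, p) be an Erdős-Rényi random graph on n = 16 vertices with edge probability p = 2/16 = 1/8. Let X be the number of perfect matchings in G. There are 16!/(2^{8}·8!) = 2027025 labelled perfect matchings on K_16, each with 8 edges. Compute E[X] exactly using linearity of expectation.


K_16 has 16!/(2^{8}·8!) = 2027025 labelled perfect matchings.
For each such perfect matching H, let X_H = 1 if all 8 edges of H are present in G. Then P[X_H = 1] = p^{8} = (1/8)^{8} = 1/16777216.
By linearity: E[X] = Σ_H E[X_H] = 2027025 · p^{8} = 2027025 · 1/16777216 = 2027025/16777216.
Numerically: E[X] ≈ 0.121.

E[X] = 2027025 · (1/8)^{8} = 2027025/16777216 ≈ 0.121.


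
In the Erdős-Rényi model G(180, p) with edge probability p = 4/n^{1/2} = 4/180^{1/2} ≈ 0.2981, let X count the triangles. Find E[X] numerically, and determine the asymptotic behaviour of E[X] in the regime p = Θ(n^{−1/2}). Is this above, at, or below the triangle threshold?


Number of potential triangles: C(180, 3) = 955860.
Each occurs with probability p³ ≈ (0.2981)³ ≈ 2.650155e-02.
By linearity: E[X] = C(180, 3)·p³ ≈ 955860 · 2.650155e-02 ≈ 25331.7681.
Since α = 1/2 < 1, p = c/n^{1/2} ≫ 1/n is above the triangle threshold p ~ 1/n. Asymptotically E[X] ~ (c³/6)·n^{3(1−α)} = (4³/6)·n^{1.5} → ∞; triangles are abundant w.h.p.

E[X] ≈ 25331.7681; in regime p = Θ(1/n^{1/2}) E[X] diverges (above the triangle threshold p ~ 1/n).


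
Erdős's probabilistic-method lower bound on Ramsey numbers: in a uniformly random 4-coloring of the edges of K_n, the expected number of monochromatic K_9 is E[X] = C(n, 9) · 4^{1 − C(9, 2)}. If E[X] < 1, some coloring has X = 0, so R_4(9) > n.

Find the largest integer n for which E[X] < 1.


We need C(n, 9) · 4^{1 − 36} < 1, i.e. C(n, 9) < 4^{36 − 1} = 1180591620717411303424.
Check values of n near the boundary:
  n = 908: C(908, 9) = 1111058428637338083100; 1111058428637338083100 < 1180591620717411303424? YES
  n = 909: C(909, 9) = 1122169012923711463931; 1122169012923711463931 < 1180591620717411303424? YES
  n = 910: C(910, 9) = 1133378248346922788210; 1133378248346922788210 < 1180591620717411303424? YES
  n = 911: C(911, 9) = 1144686900492291197405; 1144686900492291197405 < 1180591620717411303424? YES
  n = 912: C(912, 9) = 1156095740032081475120; 1156095740032081475120 < 1180591620717411303424? YES
  n = 913: C(913, 9) = 1167605542753639808390; 1167605542753639808390 < 1180591620717411303424? YES
  n = 914: C(914, 9) = 1179217089587653905932; 1179217089587653905932 < 1180591620717411303424? YES
  n = 915: C(915, 9) = 1190931166636537885130; 1190931166636537885130 < 1180591620717411303424? NO
  n = 916: C(916, 9) = 1202748565202942340440; 1202748565202942340440 < 1180591620717411303424? NO
  n = 917: C(917, 9) = 1214670081818390006810; 1214670081818390006810 < 1180591620717411303424? NO
The largest n with C(n, 9) < 1180591620717411303424 is n = 914 (where E[X] = 294804272396913476483/295147905179352825856 ≈ 0.9988). Hence R_4(9) > 914, i.e. R_4(9) ≥ 915.

Largest n = 914; hence R_4(9) > 914.


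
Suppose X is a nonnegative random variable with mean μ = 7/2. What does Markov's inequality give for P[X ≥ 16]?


μ = E[X] = 7/2, a = 16.
Markov: P[X ≥ 16] ≤ μ/a = (7/2)/16 = 7/32.
Numerically: ≈ 0.2188.
(Since a = 16 > μ = 3.5000, the bound 7/32 is < 1 and informative.)

P[X ≥ 16] ≤ 7/32 ≈ 0.2188.


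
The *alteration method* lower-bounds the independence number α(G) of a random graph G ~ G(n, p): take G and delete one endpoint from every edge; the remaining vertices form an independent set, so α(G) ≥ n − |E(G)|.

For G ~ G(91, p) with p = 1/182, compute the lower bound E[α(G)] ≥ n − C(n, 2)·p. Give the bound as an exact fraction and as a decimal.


E[|E(G)|] = C(91, 2)·p = 4095 · (1/182) = 45/2.
E[α(G)] ≥ n − E[|E(G)|] = 91 − 45/2 = 137/2.
Numerically: ≈ 68.50000.
(This is only a lower bound; the true E[α(G)] may be larger.)

E[α(G)] ≥ 137/2 ≈ 68.50000.


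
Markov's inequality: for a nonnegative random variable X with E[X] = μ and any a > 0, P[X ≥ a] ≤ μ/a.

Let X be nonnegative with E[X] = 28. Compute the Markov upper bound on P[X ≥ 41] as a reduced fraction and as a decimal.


μ = E[X] = 28, a = 41.
Markov: P[X ≥ 41] ≤ μ/a = (28)/41 = 28/41.
Numerically: ≈ 0.6829.
(Since a = 41 > μ = 28.0000, the bound 28/41 is < 1 and informative.)

P[X ≥ 41] ≤ 28/41 ≈ 0.6829.


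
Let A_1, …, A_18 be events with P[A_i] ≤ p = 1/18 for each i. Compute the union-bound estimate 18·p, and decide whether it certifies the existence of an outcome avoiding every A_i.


Union bound: P[∪_{i=1}^{18} A_i] ≤ Σ_i P[A_i] ≤ 18·p = 18·(1/18) = 1.
Numerically: 1 ≈ 1.00000.
Is 1 < 1? NO.
Since the bound 1 is ≥ 1, the union bound is uninformative here; it does NOT by itself certify existence.

18·p = 1 ≈ 1.00000; existence NOT certified by the union bound.


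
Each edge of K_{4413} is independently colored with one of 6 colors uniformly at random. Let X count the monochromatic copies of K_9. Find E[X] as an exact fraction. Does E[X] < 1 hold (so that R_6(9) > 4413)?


E[X] = C(4413, 9) · 6^{1 − 36} = 1734990840325017881257917265 · 6^{−35} = 1734990840325017881257917265/1719070799748422591028658176.
As a reduced fraction: E[X] = 1734990840325017881257917265/1719070799748422591028658176 ≈ 1.0092608.
Is E[X] < 1? NO.
Since E[X] ≥ 1, the first-moment bound is inconclusive at n = 4413; it does NOT by itself certify R_6(9) > 4413.

E[X] = 1734990840325017881257917265/1719070799748422591028658176 ≈ 1.0092608; E[X] ≥ 1; first-moment method inconclusive here.


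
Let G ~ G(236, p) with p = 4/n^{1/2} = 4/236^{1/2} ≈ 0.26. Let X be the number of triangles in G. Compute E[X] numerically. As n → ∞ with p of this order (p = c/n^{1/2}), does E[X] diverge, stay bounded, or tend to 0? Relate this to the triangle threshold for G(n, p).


Number of potential triangles: C(236, 3) = 2162940.
Each occurs with probability p³ ≈ (0.26)³ ≈ 1.76527e-02.
By linearity: E[X] = C(236, 3)·p³ ≈ 2162940 · 1.76527e-02 ≈ 38181.804.
Since α = 1/2 < 1, p = c/n^{1/2} ≫ 1/n is above the triangle threshold p ~ 1/n. Asymptotically E[X] ~ (c³/6)·n^{3(1−α)} = (4³/6)·n^{1.5} → ∞; triangles are abundant w.h.p.

E[X] ≈ 38181.804; in regime p = Θ(1/n^{1/2}) E[X] diverges (above the triangle threshold p ~ 1/n).


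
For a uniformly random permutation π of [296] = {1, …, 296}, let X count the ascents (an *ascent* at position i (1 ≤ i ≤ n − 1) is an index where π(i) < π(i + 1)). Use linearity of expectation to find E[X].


Write X = Σ X_I over i = 1, …, 295, with X_I the indicator of one ascent.
There are 295 indicators.
For each fixed i, the pair (π(i), π(i+1)) is a uniformly random ordered pair of distinct values from {1, …, 296}; by symmetry P[π(i) < π(i+1)] = 1/2.
By linearity: E[X] = 295 · (1/2) = (296 − 1) · (1/2) = 295/2 ≈ 147.500000.

E[X] = 295/2 = 147.500000.


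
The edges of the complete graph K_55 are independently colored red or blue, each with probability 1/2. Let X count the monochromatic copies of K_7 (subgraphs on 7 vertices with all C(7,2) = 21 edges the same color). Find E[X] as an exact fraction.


Let X = Σ_S X_S over the C(55, 7) = 202927725 subsets S of size 7, where X_S = 1 if the K_7 on S is monochromatic.
For a fixed S, the K_7 on S has C(7, 2) = 21 edges. P[all 21 edges red] = (1/2)^21, and likewise for blue, so P[monochromatic] = 2·(1/2)^21 = 2^{1 − 21} = 1/1048576.
Summing: E[X] = C(55, 7) · 2^{1 − 21} = 202927725 · 1/1048576 = 202927725/1048576.
Numerically: E[X] ≈ 193.52696.

E[X] = C(55,7)·2^(1−C(7,2)) = 202927725/1048576 ≈ 193.52696.


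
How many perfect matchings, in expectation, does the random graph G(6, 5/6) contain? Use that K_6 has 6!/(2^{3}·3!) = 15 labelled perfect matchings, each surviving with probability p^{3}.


K_6 has 6!/(2^{3}·3!) = 15 labelled perfect matchings.
For each such perfect matching H, let X_H = 1 if all 3 edges of H are present in G. Then P[X_H = 1] = p^{3} = (5/6)^{3} = 125/216.
Summing the indicators: E[X] = Σ_H E[X_H] = 15 · p^{3} = 15 · 125/216 = 625/72.
Numerically: E[X] ≈ 8.681.

E[X] = 15 · (5/6)^{3} = 625/72 ≈ 8.681.


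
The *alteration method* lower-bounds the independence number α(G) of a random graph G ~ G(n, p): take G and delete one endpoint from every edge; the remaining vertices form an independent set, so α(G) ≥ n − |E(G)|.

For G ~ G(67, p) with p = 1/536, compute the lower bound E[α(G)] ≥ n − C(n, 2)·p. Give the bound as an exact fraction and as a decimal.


E[|E(G)|] = C(67, 2)·p = 2211 · (1/536) = 33/8.
E[α(G)] ≥ n − E[|E(G)|] = 67 − 33/8 = 503/8.
Numerically: ≈ 62.8750.
(This is only a lower bound; the true E[α(G)] may be larger.)

E[α(G)] ≥ 503/8 ≈ 62.8750.


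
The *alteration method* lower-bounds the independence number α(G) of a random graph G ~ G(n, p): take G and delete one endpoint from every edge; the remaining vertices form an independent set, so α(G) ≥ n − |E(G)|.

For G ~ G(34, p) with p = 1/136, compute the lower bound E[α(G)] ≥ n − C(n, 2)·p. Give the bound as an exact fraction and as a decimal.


E[|E(G)|] = C(34, 2)·p = 561 · (1/136) = 33/8.
E[α(G)] ≥ n − E[|E(G)|] = 34 − 33/8 = 239/8.
Numerically: ≈ 29.87500.
(This is only a lower bound; the true E[α(G)] may be larger.)

E[α(G)] ≥ 239/8 ≈ 29.87500.


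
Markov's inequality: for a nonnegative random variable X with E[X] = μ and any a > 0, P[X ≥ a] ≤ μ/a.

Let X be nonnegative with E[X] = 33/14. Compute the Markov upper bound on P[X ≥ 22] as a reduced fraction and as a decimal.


μ = E[X] = 33/14, a = 22.
Markov: P[X ≥ 22] ≤ μ/a = (33/14)/22 = 3/28.
Numerically: ≈ 0.107143.
(Since a = 22 > μ = 2.357143, the bound 3/28 is < 1 and informative.)

P[X ≥ 22] ≤ 3/28 ≈ 0.107143.


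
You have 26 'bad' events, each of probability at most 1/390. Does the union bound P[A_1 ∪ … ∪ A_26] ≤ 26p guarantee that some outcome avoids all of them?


Union bound: P[∪_{i=1}^{26} A_i] ≤ Σ_i P[A_i] ≤ 26·p = 26·(1/390) = 1/15.
Numerically: 1/15 ≈ 0.0667.
Is 1/15 < 1? YES.
Since P[∪ A_i] ≤ 1/15 < 1, the complement has P[∩ A_i^c] ≥ 1 − 1/15 = 14/15 > 0, so some outcome avoids every A_i.

26·p = 1/15 ≈ 0.0667; existence CERTIFIED by the union bound.


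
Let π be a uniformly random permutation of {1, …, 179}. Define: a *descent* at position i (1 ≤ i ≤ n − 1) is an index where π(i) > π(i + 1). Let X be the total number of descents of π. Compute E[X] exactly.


Write X = Σ X_I over i = 1, …, 178, with X_I the indicator of one descent.
There are 178 indicators.
For each fixed i, the pair (π(i), π(i+1)) is a uniformly random ordered pair of distinct values from {1, …, 179}; by symmetry P[π(i) > π(i+1)] = 1/2.
By linearity: E[X] = 178 · (1/2) = (179 − 1) · (1/2) = 89 ≈ 89.00000.

E[X] = 89 = 89.00000.


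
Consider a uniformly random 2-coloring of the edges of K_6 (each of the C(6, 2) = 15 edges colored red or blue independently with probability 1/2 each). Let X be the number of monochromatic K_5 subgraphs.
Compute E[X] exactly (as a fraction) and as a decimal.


Let X = Σ_S X_S over the C(6, 5) = 6 subsets S of size 5, where X_S = 1 if the K_5 on S is monochromatic.
For a fixed S, the K_5 on S has C(5, 2) = 10 edges. P[all 10 edges red] = (1/2)^10, and likewise for blue, so P[monochromatic] = 2·(1/2)^10 = 2^{1 − 10} = 1/512.
Summing: E[X] = C(6, 5) · 2^{1 − 10} = 6 · 1/512 = 3/256.
Numerically: E[X] ≈ 0.01172.

E[X] = C(6,5)·2^(1−C(5,2)) = 3/256 ≈ 0.01172.


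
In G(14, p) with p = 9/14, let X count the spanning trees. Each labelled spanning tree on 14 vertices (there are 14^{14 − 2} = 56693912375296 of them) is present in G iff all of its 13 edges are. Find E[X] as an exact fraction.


K_14 has 14^{14 − 2} = 56693912375296 labelled spanning trees.
For each such spanning tree H, let X_H = 1 if all 13 edges of H are present in G. Then P[X_H = 1] = p^{13} = (9/14)^{13} = 2541865828329/793714773254144.
By linearity of expectation: E[X] = Σ_H E[X_H] = 56693912375296 · p^{13} = 56693912375296 · 2541865828329/793714773254144 = 2541865828329/14.
Numerically: E[X] ≈ 1.816e+11.

E[X] = 56693912375296 · (9/14)^{13} = 2541865828329/14 ≈ 1.816e+11.


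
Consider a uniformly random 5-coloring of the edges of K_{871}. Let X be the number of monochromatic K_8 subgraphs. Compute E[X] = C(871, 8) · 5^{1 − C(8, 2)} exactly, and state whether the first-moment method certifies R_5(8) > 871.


E[X] = C(871, 8) · 5^{1 − 28} = 7954689371890086540 · 5^{−27} = 7954689371890086540/7450580596923828125.
As a reduced fraction: E[X] = 1590937874378017308/1490116119384765625 ≈ 1.0676603.
Is E[X] < 1? NO.
Since E[X] ≥ 1, the first-moment bound is inconclusive at n = 871; it does NOT by itself certify R_5(8) > 871.

E[X] = 1590937874378017308/1490116119384765625 ≈ 1.0676603; E[X] ≥ 1; first-moment method inconclusive here.


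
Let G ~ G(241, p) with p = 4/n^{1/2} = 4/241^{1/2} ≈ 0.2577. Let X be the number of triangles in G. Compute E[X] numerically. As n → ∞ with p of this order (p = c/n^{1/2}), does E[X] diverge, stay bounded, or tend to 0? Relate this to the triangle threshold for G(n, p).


Number of potential triangles: C(241, 3) = 2303960.
Each occurs with probability p³ ≈ (0.2577)³ ≈ 1.710623e-02.
By linearity: E[X] = C(241, 3)·p³ ≈ 2303960 · 1.710623e-02 ≈ 39412.0790.
Since α = 1/2 < 1, p = c/n^{1/2} ≫ 1/n is above the triangle threshold p ~ 1/n. Asymptotically E[X] ~ (c³/6)·n^{3(1−α)} = (4³/6)·n^{1.5} → ∞; triangles are abundant w.h.p.

E[X] ≈ 39412.0790; in regime p = Θ(1/n^{1/2}) E[X] diverges (above the triangle threshold p ~ 1/n).


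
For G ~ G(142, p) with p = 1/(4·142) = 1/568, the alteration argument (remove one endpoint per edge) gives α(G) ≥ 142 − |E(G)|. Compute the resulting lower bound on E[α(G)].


E[|E(G)|] = C(142, 2)·p = 10011 · (1/568) = 141/8.
E[α(G)] ≥ n − E[|E(G)|] = 142 − 141/8 = 995/8.
Numerically: ≈ 124.37500.
(This is only a lower bound; the true E[α(G)] may be larger.)

E[α(G)] ≥ 995/8 ≈ 124.37500.


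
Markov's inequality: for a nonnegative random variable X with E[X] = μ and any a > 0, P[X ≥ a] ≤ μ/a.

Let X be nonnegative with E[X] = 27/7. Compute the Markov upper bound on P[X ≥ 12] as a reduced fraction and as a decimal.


μ = E[X] = 27/7, a = 12.
Markov: P[X ≥ 12] ≤ μ/a = (27/7)/12 = 9/28.
Numerically: ≈ 0.321429.
(Since a = 12 > μ = 3.857143, the bound 9/28 is < 1 and informative.)

P[X ≥ 12] ≤ 9/28 ≈ 0.321429.


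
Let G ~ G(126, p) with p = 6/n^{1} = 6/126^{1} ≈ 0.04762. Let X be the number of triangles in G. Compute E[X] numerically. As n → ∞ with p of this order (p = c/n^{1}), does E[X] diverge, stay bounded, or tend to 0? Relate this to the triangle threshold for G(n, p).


Number of potential triangles: C(126, 3) = 325500.
Each occurs with probability p³ ≈ (0.04762)³ ≈ 1.079797e-04.
By linearity: E[X] = C(126, 3)·p³ ≈ 325500 · 1.079797e-04 ≈ 35.1474.
Here α = 1, so p = 6/n is exactly at the triangle threshold p ~ 1/n. Asymptotically E[X] → c³/6 = 6³/6 = 36 ≈ 36.0000, a bounded constant. In this regime the triangle count is asymptotically Poisson(c³/6).

E[X] ≈ 35.1474; in regime p = Θ(1/n^{1}) E[X] stays bounded (at the triangle threshold p ~ 1/n).


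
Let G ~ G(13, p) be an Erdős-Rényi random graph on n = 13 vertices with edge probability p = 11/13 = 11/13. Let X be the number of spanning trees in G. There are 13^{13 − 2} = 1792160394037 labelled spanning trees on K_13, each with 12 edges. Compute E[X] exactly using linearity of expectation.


K_13 has 13^{13 − 2} = 1792160394037 labelled spanning trees.
For each such spanning tree H, let X_H = 1 if all 12 edges of H are present in G. Then P[X_H = 1] = p^{12} = (11/13)^{12} = 3138428376721/23298085122481.
By linearity of expectation: E[X] = Σ_H E[X_H] = 1792160394037 · p^{12} = 1792160394037 · 3138428376721/23298085122481 = 3138428376721/13.
Numerically: E[X] ≈ 2.41e+11.

E[X] = 1792160394037 · (11/13)^{12} = 3138428376721/13 ≈ 2.41e+11.


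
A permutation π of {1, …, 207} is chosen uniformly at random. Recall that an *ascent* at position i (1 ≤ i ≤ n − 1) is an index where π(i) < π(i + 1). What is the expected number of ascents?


Write X = Σ X_I over i = 1, …, 206, with X_I the indicator of one ascent.
There are 206 indicators.
For each fixed i, the pair (π(i), π(i+1)) is a uniformly random ordered pair of distinct values from {1, …, 207}; by symmetry P[π(i) < π(i+1)] = 1/2.
By linearity: E[X] = 206 · (1/2) = (207 − 1) · (1/2) = 103 ≈ 103.000.

E[X] = 103 = 103.000.


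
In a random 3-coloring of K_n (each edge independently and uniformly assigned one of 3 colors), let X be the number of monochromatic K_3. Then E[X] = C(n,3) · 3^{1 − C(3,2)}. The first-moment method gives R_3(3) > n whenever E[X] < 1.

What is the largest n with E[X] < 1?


We need C(n, 3) · 3^{1 − 3} < 1, i.e. C(n, 3) < 3^{3 − 1} = 9.
Check values of n near the boundary:
  n = 3: C(3, 3) = 1; 1 < 9? YES
  n = 4: C(4, 3) = 4; 4 < 9? YES
  n = 5: C(5, 3) = 10; 10 < 9? NO
The largest n with C(n, 3) < 9 is n = 4 (where E[X] = 4/9 ≈ 0.444444). Hence R_3(3) > 4, i.e. R_3(3) ≥ 5.

Largest n = 4; hence R_3(3) > 4.


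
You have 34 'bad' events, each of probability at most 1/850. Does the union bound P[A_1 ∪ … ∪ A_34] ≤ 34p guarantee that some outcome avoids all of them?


Union bound: P[∪_{i=1}^{34} A_i] ≤ Σ_i P[A_i] ≤ 34·p = 34·(1/850) = 1/25.
Numerically: 1/25 ≈ 0.04000.
Is 1/25 < 1? YES.
Since P[∪ A_i] ≤ 1/25 < 1, the complement has P[∩ A_i^c] ≥ 1 − 1/25 = 24/25 > 0, so some outcome avoids every A_i.

34·p = 1/25 ≈ 0.04000; existence CERTIFIED by the union bound.


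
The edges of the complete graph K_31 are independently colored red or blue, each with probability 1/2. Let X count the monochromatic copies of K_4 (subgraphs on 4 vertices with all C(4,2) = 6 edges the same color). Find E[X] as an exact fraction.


Let X = Σ_S X_S over the C(31, 4) = 31465 subsets S of size 4, where X_S = 1 if the K_4 on S is monochromatic.
For a fixed S, the K_4 on S has C(4, 2) = 6 edges. P[all 6 edges red] = (1/2)^6, and likewise for blue, so P[monochromatic] = 2·(1/2)^6 = 2^{1 − 6} = 1/32.
Summing: E[X] = C(31, 4) · 2^{1 − 6} = 31465 · 1/32 = 31465/32.
Numerically: E[X] ≈ 983.28125.

E[X] = C(31,4)·2^(1−C(4,2)) = 31465/32 ≈ 983.28125.


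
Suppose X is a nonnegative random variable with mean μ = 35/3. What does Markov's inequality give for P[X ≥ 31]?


μ = E[X] = 35/3, a = 31.
Markov: P[X ≥ 31] ≤ μ/a = (35/3)/31 = 35/93.
Numerically: ≈ 0.376.
(Since a = 31 > μ = 11.667, the bound 35/93 is < 1 and informative.)

P[X ≥ 31] ≤ 35/93 ≈ 0.376.


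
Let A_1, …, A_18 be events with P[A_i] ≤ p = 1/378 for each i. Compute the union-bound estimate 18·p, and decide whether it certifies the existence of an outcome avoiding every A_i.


Union bound: P[∪_{i=1}^{18} A_i] ≤ Σ_i P[A_i] ≤ 18·p = 18·(1/378) = 1/21.
Numerically: 1/21 ≈ 0.0476190.
Is 1/21 < 1? YES.
Since P[∪ A_i] ≤ 1/21 < 1, the complement has P[∩ A_i^c] ≥ 1 − 1/21 = 20/21 > 0, so some outcome avoids every A_i.

18·p = 1/21 ≈ 0.0476190; existence CERTIFIED by the union bound.


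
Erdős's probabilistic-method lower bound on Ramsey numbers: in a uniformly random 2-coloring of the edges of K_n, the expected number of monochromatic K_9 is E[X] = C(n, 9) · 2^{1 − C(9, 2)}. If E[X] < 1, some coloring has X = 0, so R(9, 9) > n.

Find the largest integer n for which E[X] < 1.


We need C(n, 9) · 2^{1 − 36} < 1, i.e. C(n, 9) < 2^{36 − 1} = 34359738368.
Check values of n near the boundary:
  n = 59: C(59, 9) = 12565671261; 12565671261 < 34359738368? YES
  n = 60: C(60, 9) = 14783142660; 14783142660 < 34359738368? YES
  n = 61: C(61, 9) = 17341763505; 17341763505 < 34359738368? YES
  n = 62: C(62, 9) = 20286591270; 20286591270 < 34359738368? YES
  n = 63: C(63, 9) = 23667689815; 23667689815 < 34359738368? YES
  n = 64: C(64, 9) = 27540584512; 27540584512 < 34359738368? YES
  n = 65: C(65, 9) = 31966749880; 31966749880 < 34359738368? YES
  n = 66: C(66, 9) = 37014131440; 37014131440 < 34359738368? NO
The largest n with C(n, 9) < 34359738368 is n = 65 (where E[X] = 3995843735/4294967296 ≈ 0.9304). Hence R(9, 9) > 65, i.e. R(9, 9) ≥ 66.

Largest n = 65; hence R(9, 9) > 65.


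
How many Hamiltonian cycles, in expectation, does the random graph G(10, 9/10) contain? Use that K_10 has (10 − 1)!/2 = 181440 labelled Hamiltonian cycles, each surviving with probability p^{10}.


K_10 has (10 − 1)!/2 = 181440 labelled Hamiltonian cycles.
For each such Hamiltonian cycle H, let X_H = 1 if all 10 edges of H are present in G. Then P[X_H = 1] = p^{10} = (9/10)^{10} = 3486784401/10000000000.
Summing the indicators: E[X] = Σ_H E[X_H] = 181440 · p^{10} = 181440 · 3486784401/10000000000 = 1977006755367/31250000.
Numerically: E[X] ≈ 6.326e+04.

E[X] = 181440 · (9/10)^{10} = 1977006755367/31250000 ≈ 6.326e+04.


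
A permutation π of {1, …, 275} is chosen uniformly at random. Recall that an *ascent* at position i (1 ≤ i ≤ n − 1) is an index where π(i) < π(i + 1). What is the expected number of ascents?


Write X = Σ X_I over i = 1, …, 274, with X_I the indicator of one ascent.
There are 274 indicators.
For each fixed i, the pair (π(i), π(i+1)) is a uniformly random ordered pair of distinct values from {1, …, 275}; by symmetry P[π(i) < π(i+1)] = 1/2.
By linearity: E[X] = 274 · (1/2) = (275 − 1) · (1/2) = 137 ≈ 137.000000.

E[X] = 137 = 137.000000.


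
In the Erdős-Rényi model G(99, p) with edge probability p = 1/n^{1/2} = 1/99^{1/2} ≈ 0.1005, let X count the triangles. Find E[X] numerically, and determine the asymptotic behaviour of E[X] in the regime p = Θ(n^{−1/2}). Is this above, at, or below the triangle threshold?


Number of potential triangles: C(99, 3) = 156849.
Each occurs with probability p³ ≈ (0.1005)³ ≈ 1.0151897e-03.
By linearity: E[X] = C(99, 3)·p³ ≈ 156849 · 1.0151897e-03 ≈ 159.23149.
Since α = 1/2 < 1, p = c/n^{1/2} ≫ 1/n is above the triangle threshold p ~ 1/n. Asymptotically E[X] ~ (c³/6)·n^{3(1−α)} = (1³/6)·n^{1.5} → ∞; triangles are abundant w.h.p.

E[X] ≈ 159.23149; in regime p = Θ(1/n^{1/2}) E[X] diverges (above the triangle threshold p ~ 1/n).


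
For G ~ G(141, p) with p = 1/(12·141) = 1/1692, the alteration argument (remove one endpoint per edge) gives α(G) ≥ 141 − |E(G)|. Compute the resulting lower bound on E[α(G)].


E[|E(G)|] = C(141, 2)·p = 9870 · (1/1692) = 35/6.
E[α(G)] ≥ n − E[|E(G)|] = 141 − 35/6 = 811/6.
Numerically: ≈ 135.167.
(This is only a lower bound; the true E[α(G)] may be larger.)

E[α(G)] ≥ 811/6 ≈ 135.167.


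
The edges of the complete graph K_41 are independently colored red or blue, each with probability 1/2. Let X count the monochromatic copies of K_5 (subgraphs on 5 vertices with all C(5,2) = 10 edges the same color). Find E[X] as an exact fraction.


Let X = Σ_S X_S over the C(41, 5) = 749398 subsets S of size 5, where X_S = 1 if the K_5 on S is monochromatic.
For a fixed S, the K_5 on S has C(5, 2) = 10 edges. P[all 10 edges red] = (1/2)^10, and likewise for blue, so P[monochromatic] = 2·(1/2)^10 = 2^{1 − 10} = 1/512.
By linearity: E[X] = C(41, 5) · 2^{1 − 10} = 749398 · 1/512 = 374699/256.
Numerically: E[X] ≈ 1463.668.

E[X] = C(41,5)·2^(1−C(5,2)) = 374699/256 ≈ 1463.668.


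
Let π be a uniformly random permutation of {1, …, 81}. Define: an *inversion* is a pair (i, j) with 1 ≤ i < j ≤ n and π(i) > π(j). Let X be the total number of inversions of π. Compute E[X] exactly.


Write X = Σ X_I over the C(81, 2) = 3240 pairs i < j, with X_I the indicator of one inversion.
There are 3240 indicators.
For each fixed pair i < j, the values π(i) and π(j) are two distinct elements of {1, …, 81} in uniformly random order; by symmetry P[π(i) > π(j)] = 1/2.
By linearity: E[X] = 3240 · (1/2) = C(81, 2) · (1/2) = 3240/2 = 1620 ≈ 1620.0000.

E[X] = 1620 = 1620.0000.


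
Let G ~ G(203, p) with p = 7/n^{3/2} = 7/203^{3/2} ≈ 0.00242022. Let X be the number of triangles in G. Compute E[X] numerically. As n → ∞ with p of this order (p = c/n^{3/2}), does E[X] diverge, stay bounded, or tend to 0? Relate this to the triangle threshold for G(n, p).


Number of potential triangles: C(203, 3) = 1373701.
Each occurs with probability p³ ≈ (0.00242022)³ ≈ 1.41762691e-08.
By linearity: E[X] = C(203, 3)·p³ ≈ 1373701 · 1.41762691e-08 ≈ 0.019474.
Since α = 3/2 > 1, p = c/n^{3/2} = o(1/n) is below the triangle threshold p ~ 1/n. Asymptotically E[X] ~ (c³/6)·n^{3(1−α)} = (7³/6)·n^{-1.5} → 0, so by Markov's inequality G has no triangles w.h.p.

E[X] ≈ 0.019474; in regime p = Θ(1/n^{3/2}) E[X] tends to 0 (below the triangle threshold p ~ 1/n).


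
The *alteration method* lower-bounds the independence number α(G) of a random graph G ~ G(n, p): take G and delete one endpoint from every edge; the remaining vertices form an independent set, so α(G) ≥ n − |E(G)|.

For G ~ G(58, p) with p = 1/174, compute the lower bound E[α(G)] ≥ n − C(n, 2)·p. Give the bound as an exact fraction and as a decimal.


E[|E(G)|] = C(58, 2)·p = 1653 · (1/174) = 19/2.
E[α(G)] ≥ n − E[|E(G)|] = 58 − 19/2 = 97/2.
Numerically: ≈ 48.50000.
(This is only a lower bound; the true E[α(G)] may be larger.)

E[α(G)] ≥ 97/2 ≈ 48.50000.


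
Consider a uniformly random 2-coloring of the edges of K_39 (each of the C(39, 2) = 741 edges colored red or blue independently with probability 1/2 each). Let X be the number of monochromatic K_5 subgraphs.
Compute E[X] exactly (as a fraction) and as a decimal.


Let X = Σ_S X_S over the C(39, 5) = 575757 subsets S of size 5, where X_S = 1 if the K_5 on S is monochromatic.
For a fixed S, the K_5 on S has C(5, 2) = 10 edges. P[all 10 edges red] = (1/2)^10, and likewise for blue, so P[monochromatic] = 2·(1/2)^10 = 2^{1 − 10} = 1/512.
Summing: E[X] = C(39, 5) · 2^{1 − 10} = 575757 · 1/512 = 575757/512.
Numerically: E[X] ≈ 1124.525391.

E[X] = C(39,5)·2^(1−C(5,2)) = 575757/512 ≈ 1124.525391.
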